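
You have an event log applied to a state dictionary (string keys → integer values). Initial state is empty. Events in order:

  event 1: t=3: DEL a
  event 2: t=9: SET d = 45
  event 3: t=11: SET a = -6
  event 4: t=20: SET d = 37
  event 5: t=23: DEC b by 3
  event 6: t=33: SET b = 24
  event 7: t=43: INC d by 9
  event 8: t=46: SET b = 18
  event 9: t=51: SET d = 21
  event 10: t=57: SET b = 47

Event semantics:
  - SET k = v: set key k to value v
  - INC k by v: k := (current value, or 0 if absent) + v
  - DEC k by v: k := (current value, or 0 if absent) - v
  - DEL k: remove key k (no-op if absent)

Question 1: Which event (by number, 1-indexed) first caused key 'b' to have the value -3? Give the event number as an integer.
Looking for first event where b becomes -3:
  event 5: b (absent) -> -3  <-- first match

Answer: 5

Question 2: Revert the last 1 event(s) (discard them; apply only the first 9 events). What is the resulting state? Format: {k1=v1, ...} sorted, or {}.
Keep first 9 events (discard last 1):
  after event 1 (t=3: DEL a): {}
  after event 2 (t=9: SET d = 45): {d=45}
  after event 3 (t=11: SET a = -6): {a=-6, d=45}
  after event 4 (t=20: SET d = 37): {a=-6, d=37}
  after event 5 (t=23: DEC b by 3): {a=-6, b=-3, d=37}
  after event 6 (t=33: SET b = 24): {a=-6, b=24, d=37}
  after event 7 (t=43: INC d by 9): {a=-6, b=24, d=46}
  after event 8 (t=46: SET b = 18): {a=-6, b=18, d=46}
  after event 9 (t=51: SET d = 21): {a=-6, b=18, d=21}

Answer: {a=-6, b=18, d=21}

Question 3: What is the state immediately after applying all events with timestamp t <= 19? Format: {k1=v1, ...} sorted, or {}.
Apply events with t <= 19 (3 events):
  after event 1 (t=3: DEL a): {}
  after event 2 (t=9: SET d = 45): {d=45}
  after event 3 (t=11: SET a = -6): {a=-6, d=45}

Answer: {a=-6, d=45}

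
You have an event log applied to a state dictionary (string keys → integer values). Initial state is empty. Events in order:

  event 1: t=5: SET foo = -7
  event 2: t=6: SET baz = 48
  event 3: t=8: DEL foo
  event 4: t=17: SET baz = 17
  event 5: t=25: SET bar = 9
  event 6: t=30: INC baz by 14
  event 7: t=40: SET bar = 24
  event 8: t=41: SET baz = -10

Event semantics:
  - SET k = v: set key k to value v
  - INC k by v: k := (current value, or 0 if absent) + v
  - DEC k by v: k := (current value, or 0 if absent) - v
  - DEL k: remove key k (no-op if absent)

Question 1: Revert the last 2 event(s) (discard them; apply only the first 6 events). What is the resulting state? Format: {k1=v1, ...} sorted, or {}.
Keep first 6 events (discard last 2):
  after event 1 (t=5: SET foo = -7): {foo=-7}
  after event 2 (t=6: SET baz = 48): {baz=48, foo=-7}
  after event 3 (t=8: DEL foo): {baz=48}
  after event 4 (t=17: SET baz = 17): {baz=17}
  after event 5 (t=25: SET bar = 9): {bar=9, baz=17}
  after event 6 (t=30: INC baz by 14): {bar=9, baz=31}

Answer: {bar=9, baz=31}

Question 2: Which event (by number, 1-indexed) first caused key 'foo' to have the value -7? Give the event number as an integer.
Looking for first event where foo becomes -7:
  event 1: foo (absent) -> -7  <-- first match

Answer: 1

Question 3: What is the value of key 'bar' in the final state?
Track key 'bar' through all 8 events:
  event 1 (t=5: SET foo = -7): bar unchanged
  event 2 (t=6: SET baz = 48): bar unchanged
  event 3 (t=8: DEL foo): bar unchanged
  event 4 (t=17: SET baz = 17): bar unchanged
  event 5 (t=25: SET bar = 9): bar (absent) -> 9
  event 6 (t=30: INC baz by 14): bar unchanged
  event 7 (t=40: SET bar = 24): bar 9 -> 24
  event 8 (t=41: SET baz = -10): bar unchanged
Final: bar = 24

Answer: 24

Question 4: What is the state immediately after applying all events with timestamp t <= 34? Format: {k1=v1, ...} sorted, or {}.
Answer: {bar=9, baz=31}

Derivation:
Apply events with t <= 34 (6 events):
  after event 1 (t=5: SET foo = -7): {foo=-7}
  after event 2 (t=6: SET baz = 48): {baz=48, foo=-7}
  after event 3 (t=8: DEL foo): {baz=48}
  after event 4 (t=17: SET baz = 17): {baz=17}
  after event 5 (t=25: SET bar = 9): {bar=9, baz=17}
  after event 6 (t=30: INC baz by 14): {bar=9, baz=31}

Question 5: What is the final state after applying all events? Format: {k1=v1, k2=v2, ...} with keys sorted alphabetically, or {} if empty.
  after event 1 (t=5: SET foo = -7): {foo=-7}
  after event 2 (t=6: SET baz = 48): {baz=48, foo=-7}
  after event 3 (t=8: DEL foo): {baz=48}
  after event 4 (t=17: SET baz = 17): {baz=17}
  after event 5 (t=25: SET bar = 9): {bar=9, baz=17}
  after event 6 (t=30: INC baz by 14): {bar=9, baz=31}
  after event 7 (t=40: SET bar = 24): {bar=24, baz=31}
  after event 8 (t=41: SET baz = -10): {bar=24, baz=-10}

Answer: {bar=24, baz=-10}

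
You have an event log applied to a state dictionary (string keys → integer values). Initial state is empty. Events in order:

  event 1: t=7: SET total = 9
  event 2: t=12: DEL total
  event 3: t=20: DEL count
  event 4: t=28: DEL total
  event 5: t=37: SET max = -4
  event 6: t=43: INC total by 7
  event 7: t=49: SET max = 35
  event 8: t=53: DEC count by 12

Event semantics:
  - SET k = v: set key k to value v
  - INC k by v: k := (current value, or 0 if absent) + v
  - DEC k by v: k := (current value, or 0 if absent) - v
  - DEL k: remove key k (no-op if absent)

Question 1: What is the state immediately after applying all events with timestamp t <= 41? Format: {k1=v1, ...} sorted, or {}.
Answer: {max=-4}

Derivation:
Apply events with t <= 41 (5 events):
  after event 1 (t=7: SET total = 9): {total=9}
  after event 2 (t=12: DEL total): {}
  after event 3 (t=20: DEL count): {}
  after event 4 (t=28: DEL total): {}
  after event 5 (t=37: SET max = -4): {max=-4}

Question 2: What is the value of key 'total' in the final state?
Answer: 7

Derivation:
Track key 'total' through all 8 events:
  event 1 (t=7: SET total = 9): total (absent) -> 9
  event 2 (t=12: DEL total): total 9 -> (absent)
  event 3 (t=20: DEL count): total unchanged
  event 4 (t=28: DEL total): total (absent) -> (absent)
  event 5 (t=37: SET max = -4): total unchanged
  event 6 (t=43: INC total by 7): total (absent) -> 7
  event 7 (t=49: SET max = 35): total unchanged
  event 8 (t=53: DEC count by 12): total unchanged
Final: total = 7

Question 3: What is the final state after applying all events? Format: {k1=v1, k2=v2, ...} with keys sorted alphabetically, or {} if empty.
Answer: {count=-12, max=35, total=7}

Derivation:
  after event 1 (t=7: SET total = 9): {total=9}
  after event 2 (t=12: DEL total): {}
  after event 3 (t=20: DEL count): {}
  after event 4 (t=28: DEL total): {}
  after event 5 (t=37: SET max = -4): {max=-4}
  after event 6 (t=43: INC total by 7): {max=-4, total=7}
  after event 7 (t=49: SET max = 35): {max=35, total=7}
  after event 8 (t=53: DEC count by 12): {count=-12, max=35, total=7}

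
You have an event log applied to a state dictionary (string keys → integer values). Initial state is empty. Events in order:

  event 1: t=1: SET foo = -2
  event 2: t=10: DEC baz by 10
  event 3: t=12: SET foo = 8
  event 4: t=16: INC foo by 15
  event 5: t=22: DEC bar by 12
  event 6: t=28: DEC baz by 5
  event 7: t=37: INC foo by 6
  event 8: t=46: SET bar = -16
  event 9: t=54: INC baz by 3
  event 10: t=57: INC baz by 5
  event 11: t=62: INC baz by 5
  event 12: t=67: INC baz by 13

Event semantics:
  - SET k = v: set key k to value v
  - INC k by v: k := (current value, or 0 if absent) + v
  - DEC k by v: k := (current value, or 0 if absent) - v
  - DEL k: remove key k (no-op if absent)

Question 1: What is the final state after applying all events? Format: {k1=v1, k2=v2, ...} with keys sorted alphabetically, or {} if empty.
Answer: {bar=-16, baz=11, foo=29}

Derivation:
  after event 1 (t=1: SET foo = -2): {foo=-2}
  after event 2 (t=10: DEC baz by 10): {baz=-10, foo=-2}
  after event 3 (t=12: SET foo = 8): {baz=-10, foo=8}
  after event 4 (t=16: INC foo by 15): {baz=-10, foo=23}
  after event 5 (t=22: DEC bar by 12): {bar=-12, baz=-10, foo=23}
  after event 6 (t=28: DEC baz by 5): {bar=-12, baz=-15, foo=23}
  after event 7 (t=37: INC foo by 6): {bar=-12, baz=-15, foo=29}
  after event 8 (t=46: SET bar = -16): {bar=-16, baz=-15, foo=29}
  after event 9 (t=54: INC baz by 3): {bar=-16, baz=-12, foo=29}
  after event 10 (t=57: INC baz by 5): {bar=-16, baz=-7, foo=29}
  after event 11 (t=62: INC baz by 5): {bar=-16, baz=-2, foo=29}
  after event 12 (t=67: INC baz by 13): {bar=-16, baz=11, foo=29}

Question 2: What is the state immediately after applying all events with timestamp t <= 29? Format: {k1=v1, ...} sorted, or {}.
Apply events with t <= 29 (6 events):
  after event 1 (t=1: SET foo = -2): {foo=-2}
  after event 2 (t=10: DEC baz by 10): {baz=-10, foo=-2}
  after event 3 (t=12: SET foo = 8): {baz=-10, foo=8}
  after event 4 (t=16: INC foo by 15): {baz=-10, foo=23}
  after event 5 (t=22: DEC bar by 12): {bar=-12, baz=-10, foo=23}
  after event 6 (t=28: DEC baz by 5): {bar=-12, baz=-15, foo=23}

Answer: {bar=-12, baz=-15, foo=23}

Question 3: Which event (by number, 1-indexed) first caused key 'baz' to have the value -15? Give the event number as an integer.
Looking for first event where baz becomes -15:
  event 2: baz = -10
  event 3: baz = -10
  event 4: baz = -10
  event 5: baz = -10
  event 6: baz -10 -> -15  <-- first match

Answer: 6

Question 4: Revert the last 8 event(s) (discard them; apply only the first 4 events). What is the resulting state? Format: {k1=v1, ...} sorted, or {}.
Answer: {baz=-10, foo=23}

Derivation:
Keep first 4 events (discard last 8):
  after event 1 (t=1: SET foo = -2): {foo=-2}
  after event 2 (t=10: DEC baz by 10): {baz=-10, foo=-2}
  after event 3 (t=12: SET foo = 8): {baz=-10, foo=8}
  after event 4 (t=16: INC foo by 15): {baz=-10, foo=23}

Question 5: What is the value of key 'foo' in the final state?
Answer: 29

Derivation:
Track key 'foo' through all 12 events:
  event 1 (t=1: SET foo = -2): foo (absent) -> -2
  event 2 (t=10: DEC baz by 10): foo unchanged
  event 3 (t=12: SET foo = 8): foo -2 -> 8
  event 4 (t=16: INC foo by 15): foo 8 -> 23
  event 5 (t=22: DEC bar by 12): foo unchanged
  event 6 (t=28: DEC baz by 5): foo unchanged
  event 7 (t=37: INC foo by 6): foo 23 -> 29
  event 8 (t=46: SET bar = -16): foo unchanged
  event 9 (t=54: INC baz by 3): foo unchanged
  event 10 (t=57: INC baz by 5): foo unchanged
  event 11 (t=62: INC baz by 5): foo unchanged
  event 12 (t=67: INC baz by 13): foo unchanged
Final: foo = 29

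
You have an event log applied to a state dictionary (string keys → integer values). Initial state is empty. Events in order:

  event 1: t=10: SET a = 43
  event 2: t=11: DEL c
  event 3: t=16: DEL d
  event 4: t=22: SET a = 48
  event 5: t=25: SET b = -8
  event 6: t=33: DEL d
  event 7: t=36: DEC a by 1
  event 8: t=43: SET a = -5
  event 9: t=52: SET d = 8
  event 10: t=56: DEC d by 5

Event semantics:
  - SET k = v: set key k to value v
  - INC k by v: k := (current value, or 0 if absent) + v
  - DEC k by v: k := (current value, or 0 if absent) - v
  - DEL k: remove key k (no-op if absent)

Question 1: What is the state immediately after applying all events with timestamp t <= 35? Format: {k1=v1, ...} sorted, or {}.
Apply events with t <= 35 (6 events):
  after event 1 (t=10: SET a = 43): {a=43}
  after event 2 (t=11: DEL c): {a=43}
  after event 3 (t=16: DEL d): {a=43}
  after event 4 (t=22: SET a = 48): {a=48}
  after event 5 (t=25: SET b = -8): {a=48, b=-8}
  after event 6 (t=33: DEL d): {a=48, b=-8}

Answer: {a=48, b=-8}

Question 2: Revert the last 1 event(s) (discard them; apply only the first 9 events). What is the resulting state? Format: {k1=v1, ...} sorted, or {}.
Answer: {a=-5, b=-8, d=8}

Derivation:
Keep first 9 events (discard last 1):
  after event 1 (t=10: SET a = 43): {a=43}
  after event 2 (t=11: DEL c): {a=43}
  after event 3 (t=16: DEL d): {a=43}
  after event 4 (t=22: SET a = 48): {a=48}
  after event 5 (t=25: SET b = -8): {a=48, b=-8}
  after event 6 (t=33: DEL d): {a=48, b=-8}
  after event 7 (t=36: DEC a by 1): {a=47, b=-8}
  after event 8 (t=43: SET a = -5): {a=-5, b=-8}
  after event 9 (t=52: SET d = 8): {a=-5, b=-8, d=8}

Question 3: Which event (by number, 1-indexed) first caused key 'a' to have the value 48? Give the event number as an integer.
Answer: 4

Derivation:
Looking for first event where a becomes 48:
  event 1: a = 43
  event 2: a = 43
  event 3: a = 43
  event 4: a 43 -> 48  <-- first match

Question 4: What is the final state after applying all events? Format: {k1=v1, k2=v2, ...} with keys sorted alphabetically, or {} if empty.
Answer: {a=-5, b=-8, d=3}

Derivation:
  after event 1 (t=10: SET a = 43): {a=43}
  after event 2 (t=11: DEL c): {a=43}
  after event 3 (t=16: DEL d): {a=43}
  after event 4 (t=22: SET a = 48): {a=48}
  after event 5 (t=25: SET b = -8): {a=48, b=-8}
  after event 6 (t=33: DEL d): {a=48, b=-8}
  after event 7 (t=36: DEC a by 1): {a=47, b=-8}
  after event 8 (t=43: SET a = -5): {a=-5, b=-8}
  after event 9 (t=52: SET d = 8): {a=-5, b=-8, d=8}
  after event 10 (t=56: DEC d by 5): {a=-5, b=-8, d=3}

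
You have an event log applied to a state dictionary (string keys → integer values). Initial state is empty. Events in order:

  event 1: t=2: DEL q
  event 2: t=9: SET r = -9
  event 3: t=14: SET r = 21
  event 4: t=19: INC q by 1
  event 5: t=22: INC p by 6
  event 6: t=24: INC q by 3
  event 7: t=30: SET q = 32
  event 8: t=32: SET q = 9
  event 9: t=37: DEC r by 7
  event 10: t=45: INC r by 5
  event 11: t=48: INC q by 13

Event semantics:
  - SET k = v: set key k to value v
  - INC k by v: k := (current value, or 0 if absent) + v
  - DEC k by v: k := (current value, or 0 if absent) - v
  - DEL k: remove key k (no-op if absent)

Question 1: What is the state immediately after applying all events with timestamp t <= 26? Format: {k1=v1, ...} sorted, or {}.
Answer: {p=6, q=4, r=21}

Derivation:
Apply events with t <= 26 (6 events):
  after event 1 (t=2: DEL q): {}
  after event 2 (t=9: SET r = -9): {r=-9}
  after event 3 (t=14: SET r = 21): {r=21}
  after event 4 (t=19: INC q by 1): {q=1, r=21}
  after event 5 (t=22: INC p by 6): {p=6, q=1, r=21}
  after event 6 (t=24: INC q by 3): {p=6, q=4, r=21}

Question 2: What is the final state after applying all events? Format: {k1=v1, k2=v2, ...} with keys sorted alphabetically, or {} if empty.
  after event 1 (t=2: DEL q): {}
  after event 2 (t=9: SET r = -9): {r=-9}
  after event 3 (t=14: SET r = 21): {r=21}
  after event 4 (t=19: INC q by 1): {q=1, r=21}
  after event 5 (t=22: INC p by 6): {p=6, q=1, r=21}
  after event 6 (t=24: INC q by 3): {p=6, q=4, r=21}
  after event 7 (t=30: SET q = 32): {p=6, q=32, r=21}
  after event 8 (t=32: SET q = 9): {p=6, q=9, r=21}
  after event 9 (t=37: DEC r by 7): {p=6, q=9, r=14}
  after event 10 (t=45: INC r by 5): {p=6, q=9, r=19}
  after event 11 (t=48: INC q by 13): {p=6, q=22, r=19}

Answer: {p=6, q=22, r=19}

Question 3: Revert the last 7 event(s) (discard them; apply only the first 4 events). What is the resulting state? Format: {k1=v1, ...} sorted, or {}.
Keep first 4 events (discard last 7):
  after event 1 (t=2: DEL q): {}
  after event 2 (t=9: SET r = -9): {r=-9}
  after event 3 (t=14: SET r = 21): {r=21}
  after event 4 (t=19: INC q by 1): {q=1, r=21}

Answer: {q=1, r=21}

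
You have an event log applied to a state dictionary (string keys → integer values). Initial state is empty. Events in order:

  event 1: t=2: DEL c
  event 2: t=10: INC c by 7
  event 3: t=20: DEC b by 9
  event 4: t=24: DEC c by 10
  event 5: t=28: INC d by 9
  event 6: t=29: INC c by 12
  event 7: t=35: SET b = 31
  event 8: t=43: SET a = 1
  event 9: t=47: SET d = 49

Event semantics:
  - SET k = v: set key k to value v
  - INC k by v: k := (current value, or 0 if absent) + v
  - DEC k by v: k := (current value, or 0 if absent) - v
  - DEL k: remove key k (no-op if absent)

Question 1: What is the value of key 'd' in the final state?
Answer: 49

Derivation:
Track key 'd' through all 9 events:
  event 1 (t=2: DEL c): d unchanged
  event 2 (t=10: INC c by 7): d unchanged
  event 3 (t=20: DEC b by 9): d unchanged
  event 4 (t=24: DEC c by 10): d unchanged
  event 5 (t=28: INC d by 9): d (absent) -> 9
  event 6 (t=29: INC c by 12): d unchanged
  event 7 (t=35: SET b = 31): d unchanged
  event 8 (t=43: SET a = 1): d unchanged
  event 9 (t=47: SET d = 49): d 9 -> 49
Final: d = 49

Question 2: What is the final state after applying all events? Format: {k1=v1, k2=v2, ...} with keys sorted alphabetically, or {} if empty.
Answer: {a=1, b=31, c=9, d=49}

Derivation:
  after event 1 (t=2: DEL c): {}
  after event 2 (t=10: INC c by 7): {c=7}
  after event 3 (t=20: DEC b by 9): {b=-9, c=7}
  after event 4 (t=24: DEC c by 10): {b=-9, c=-3}
  after event 5 (t=28: INC d by 9): {b=-9, c=-3, d=9}
  after event 6 (t=29: INC c by 12): {b=-9, c=9, d=9}
  after event 7 (t=35: SET b = 31): {b=31, c=9, d=9}
  after event 8 (t=43: SET a = 1): {a=1, b=31, c=9, d=9}
  after event 9 (t=47: SET d = 49): {a=1, b=31, c=9, d=49}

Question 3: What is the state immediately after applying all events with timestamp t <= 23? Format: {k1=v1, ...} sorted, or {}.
Apply events with t <= 23 (3 events):
  after event 1 (t=2: DEL c): {}
  after event 2 (t=10: INC c by 7): {c=7}
  after event 3 (t=20: DEC b by 9): {b=-9, c=7}

Answer: {b=-9, c=7}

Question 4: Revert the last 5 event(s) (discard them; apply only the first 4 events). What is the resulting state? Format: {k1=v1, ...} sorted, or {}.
Answer: {b=-9, c=-3}

Derivation:
Keep first 4 events (discard last 5):
  after event 1 (t=2: DEL c): {}
  after event 2 (t=10: INC c by 7): {c=7}
  after event 3 (t=20: DEC b by 9): {b=-9, c=7}
  after event 4 (t=24: DEC c by 10): {b=-9, c=-3}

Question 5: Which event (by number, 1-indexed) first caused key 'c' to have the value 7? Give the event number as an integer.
Answer: 2

Derivation:
Looking for first event where c becomes 7:
  event 2: c (absent) -> 7  <-- first match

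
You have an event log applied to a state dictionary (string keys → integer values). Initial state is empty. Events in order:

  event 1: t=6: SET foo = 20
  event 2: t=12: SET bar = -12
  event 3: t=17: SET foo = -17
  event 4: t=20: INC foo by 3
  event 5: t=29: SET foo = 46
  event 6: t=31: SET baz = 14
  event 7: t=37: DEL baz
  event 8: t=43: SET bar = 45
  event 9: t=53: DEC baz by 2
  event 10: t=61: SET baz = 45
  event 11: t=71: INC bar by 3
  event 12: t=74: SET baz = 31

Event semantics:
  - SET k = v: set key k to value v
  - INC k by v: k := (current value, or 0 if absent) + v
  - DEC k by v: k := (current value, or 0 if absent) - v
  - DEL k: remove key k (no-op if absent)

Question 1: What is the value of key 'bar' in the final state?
Answer: 48

Derivation:
Track key 'bar' through all 12 events:
  event 1 (t=6: SET foo = 20): bar unchanged
  event 2 (t=12: SET bar = -12): bar (absent) -> -12
  event 3 (t=17: SET foo = -17): bar unchanged
  event 4 (t=20: INC foo by 3): bar unchanged
  event 5 (t=29: SET foo = 46): bar unchanged
  event 6 (t=31: SET baz = 14): bar unchanged
  event 7 (t=37: DEL baz): bar unchanged
  event 8 (t=43: SET bar = 45): bar -12 -> 45
  event 9 (t=53: DEC baz by 2): bar unchanged
  event 10 (t=61: SET baz = 45): bar unchanged
  event 11 (t=71: INC bar by 3): bar 45 -> 48
  event 12 (t=74: SET baz = 31): bar unchanged
Final: bar = 48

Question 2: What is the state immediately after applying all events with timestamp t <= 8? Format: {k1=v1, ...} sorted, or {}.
Answer: {foo=20}

Derivation:
Apply events with t <= 8 (1 events):
  after event 1 (t=6: SET foo = 20): {foo=20}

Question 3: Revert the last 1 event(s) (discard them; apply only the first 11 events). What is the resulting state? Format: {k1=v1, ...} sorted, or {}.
Answer: {bar=48, baz=45, foo=46}

Derivation:
Keep first 11 events (discard last 1):
  after event 1 (t=6: SET foo = 20): {foo=20}
  after event 2 (t=12: SET bar = -12): {bar=-12, foo=20}
  after event 3 (t=17: SET foo = -17): {bar=-12, foo=-17}
  after event 4 (t=20: INC foo by 3): {bar=-12, foo=-14}
  after event 5 (t=29: SET foo = 46): {bar=-12, foo=46}
  after event 6 (t=31: SET baz = 14): {bar=-12, baz=14, foo=46}
  after event 7 (t=37: DEL baz): {bar=-12, foo=46}
  after event 8 (t=43: SET bar = 45): {bar=45, foo=46}
  after event 9 (t=53: DEC baz by 2): {bar=45, baz=-2, foo=46}
  after event 10 (t=61: SET baz = 45): {bar=45, baz=45, foo=46}
  after event 11 (t=71: INC bar by 3): {bar=48, baz=45, foo=46}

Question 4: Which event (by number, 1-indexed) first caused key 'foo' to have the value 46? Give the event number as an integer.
Answer: 5

Derivation:
Looking for first event where foo becomes 46:
  event 1: foo = 20
  event 2: foo = 20
  event 3: foo = -17
  event 4: foo = -14
  event 5: foo -14 -> 46  <-- first match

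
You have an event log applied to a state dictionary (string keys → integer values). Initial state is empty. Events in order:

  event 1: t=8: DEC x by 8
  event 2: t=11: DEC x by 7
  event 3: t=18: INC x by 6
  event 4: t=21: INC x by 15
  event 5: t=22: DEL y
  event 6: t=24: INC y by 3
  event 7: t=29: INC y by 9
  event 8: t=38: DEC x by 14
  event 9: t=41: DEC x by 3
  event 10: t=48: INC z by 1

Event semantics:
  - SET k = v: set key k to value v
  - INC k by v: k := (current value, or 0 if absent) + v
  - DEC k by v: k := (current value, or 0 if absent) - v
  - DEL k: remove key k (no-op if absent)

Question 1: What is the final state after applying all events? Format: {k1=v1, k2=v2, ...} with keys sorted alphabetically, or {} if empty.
  after event 1 (t=8: DEC x by 8): {x=-8}
  after event 2 (t=11: DEC x by 7): {x=-15}
  after event 3 (t=18: INC x by 6): {x=-9}
  after event 4 (t=21: INC x by 15): {x=6}
  after event 5 (t=22: DEL y): {x=6}
  after event 6 (t=24: INC y by 3): {x=6, y=3}
  after event 7 (t=29: INC y by 9): {x=6, y=12}
  after event 8 (t=38: DEC x by 14): {x=-8, y=12}
  after event 9 (t=41: DEC x by 3): {x=-11, y=12}
  after event 10 (t=48: INC z by 1): {x=-11, y=12, z=1}

Answer: {x=-11, y=12, z=1}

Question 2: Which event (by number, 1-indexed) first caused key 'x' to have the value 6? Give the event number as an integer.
Looking for first event where x becomes 6:
  event 1: x = -8
  event 2: x = -15
  event 3: x = -9
  event 4: x -9 -> 6  <-- first match

Answer: 4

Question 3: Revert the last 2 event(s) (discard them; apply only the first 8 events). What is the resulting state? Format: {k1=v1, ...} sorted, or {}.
Keep first 8 events (discard last 2):
  after event 1 (t=8: DEC x by 8): {x=-8}
  after event 2 (t=11: DEC x by 7): {x=-15}
  after event 3 (t=18: INC x by 6): {x=-9}
  after event 4 (t=21: INC x by 15): {x=6}
  after event 5 (t=22: DEL y): {x=6}
  after event 6 (t=24: INC y by 3): {x=6, y=3}
  after event 7 (t=29: INC y by 9): {x=6, y=12}
  after event 8 (t=38: DEC x by 14): {x=-8, y=12}

Answer: {x=-8, y=12}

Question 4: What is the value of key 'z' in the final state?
Answer: 1

Derivation:
Track key 'z' through all 10 events:
  event 1 (t=8: DEC x by 8): z unchanged
  event 2 (t=11: DEC x by 7): z unchanged
  event 3 (t=18: INC x by 6): z unchanged
  event 4 (t=21: INC x by 15): z unchanged
  event 5 (t=22: DEL y): z unchanged
  event 6 (t=24: INC y by 3): z unchanged
  event 7 (t=29: INC y by 9): z unchanged
  event 8 (t=38: DEC x by 14): z unchanged
  event 9 (t=41: DEC x by 3): z unchanged
  event 10 (t=48: INC z by 1): z (absent) -> 1
Final: z = 1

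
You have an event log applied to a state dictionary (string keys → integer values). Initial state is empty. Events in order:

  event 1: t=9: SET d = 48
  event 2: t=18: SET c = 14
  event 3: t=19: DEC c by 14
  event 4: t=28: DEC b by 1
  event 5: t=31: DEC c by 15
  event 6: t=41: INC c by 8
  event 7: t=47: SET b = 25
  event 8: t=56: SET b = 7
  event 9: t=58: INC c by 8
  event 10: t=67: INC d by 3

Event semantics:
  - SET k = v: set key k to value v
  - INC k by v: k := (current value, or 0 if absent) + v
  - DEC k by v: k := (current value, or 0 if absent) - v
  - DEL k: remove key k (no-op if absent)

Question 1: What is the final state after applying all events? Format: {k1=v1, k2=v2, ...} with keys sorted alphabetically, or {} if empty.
Answer: {b=7, c=1, d=51}

Derivation:
  after event 1 (t=9: SET d = 48): {d=48}
  after event 2 (t=18: SET c = 14): {c=14, d=48}
  after event 3 (t=19: DEC c by 14): {c=0, d=48}
  after event 4 (t=28: DEC b by 1): {b=-1, c=0, d=48}
  after event 5 (t=31: DEC c by 15): {b=-1, c=-15, d=48}
  after event 6 (t=41: INC c by 8): {b=-1, c=-7, d=48}
  after event 7 (t=47: SET b = 25): {b=25, c=-7, d=48}
  after event 8 (t=56: SET b = 7): {b=7, c=-7, d=48}
  after event 9 (t=58: INC c by 8): {b=7, c=1, d=48}
  after event 10 (t=67: INC d by 3): {b=7, c=1, d=51}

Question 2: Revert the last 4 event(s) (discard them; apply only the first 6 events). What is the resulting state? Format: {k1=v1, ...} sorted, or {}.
Keep first 6 events (discard last 4):
  after event 1 (t=9: SET d = 48): {d=48}
  after event 2 (t=18: SET c = 14): {c=14, d=48}
  after event 3 (t=19: DEC c by 14): {c=0, d=48}
  after event 4 (t=28: DEC b by 1): {b=-1, c=0, d=48}
  after event 5 (t=31: DEC c by 15): {b=-1, c=-15, d=48}
  after event 6 (t=41: INC c by 8): {b=-1, c=-7, d=48}

Answer: {b=-1, c=-7, d=48}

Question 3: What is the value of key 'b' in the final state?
Answer: 7

Derivation:
Track key 'b' through all 10 events:
  event 1 (t=9: SET d = 48): b unchanged
  event 2 (t=18: SET c = 14): b unchanged
  event 3 (t=19: DEC c by 14): b unchanged
  event 4 (t=28: DEC b by 1): b (absent) -> -1
  event 5 (t=31: DEC c by 15): b unchanged
  event 6 (t=41: INC c by 8): b unchanged
  event 7 (t=47: SET b = 25): b -1 -> 25
  event 8 (t=56: SET b = 7): b 25 -> 7
  event 9 (t=58: INC c by 8): b unchanged
  event 10 (t=67: INC d by 3): b unchanged
Final: b = 7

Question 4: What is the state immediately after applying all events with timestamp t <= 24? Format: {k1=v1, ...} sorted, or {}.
Apply events with t <= 24 (3 events):
  after event 1 (t=9: SET d = 48): {d=48}
  after event 2 (t=18: SET c = 14): {c=14, d=48}
  after event 3 (t=19: DEC c by 14): {c=0, d=48}

Answer: {c=0, d=48}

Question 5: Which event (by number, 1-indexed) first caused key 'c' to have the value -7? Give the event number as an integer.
Answer: 6

Derivation:
Looking for first event where c becomes -7:
  event 2: c = 14
  event 3: c = 0
  event 4: c = 0
  event 5: c = -15
  event 6: c -15 -> -7  <-- first match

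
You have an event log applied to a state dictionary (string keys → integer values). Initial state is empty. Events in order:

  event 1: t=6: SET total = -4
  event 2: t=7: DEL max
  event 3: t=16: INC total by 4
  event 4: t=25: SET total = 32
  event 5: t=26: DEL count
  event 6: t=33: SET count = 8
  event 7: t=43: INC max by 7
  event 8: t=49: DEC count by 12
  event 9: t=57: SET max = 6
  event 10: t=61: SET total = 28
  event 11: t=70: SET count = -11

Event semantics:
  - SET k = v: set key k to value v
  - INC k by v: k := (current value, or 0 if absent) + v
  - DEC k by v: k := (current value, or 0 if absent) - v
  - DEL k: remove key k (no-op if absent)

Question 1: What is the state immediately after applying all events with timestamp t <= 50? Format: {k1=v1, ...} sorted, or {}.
Apply events with t <= 50 (8 events):
  after event 1 (t=6: SET total = -4): {total=-4}
  after event 2 (t=7: DEL max): {total=-4}
  after event 3 (t=16: INC total by 4): {total=0}
  after event 4 (t=25: SET total = 32): {total=32}
  after event 5 (t=26: DEL count): {total=32}
  after event 6 (t=33: SET count = 8): {count=8, total=32}
  after event 7 (t=43: INC max by 7): {count=8, max=7, total=32}
  after event 8 (t=49: DEC count by 12): {count=-4, max=7, total=32}

Answer: {count=-4, max=7, total=32}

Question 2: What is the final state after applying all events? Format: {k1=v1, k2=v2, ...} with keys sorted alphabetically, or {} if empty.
Answer: {count=-11, max=6, total=28}

Derivation:
  after event 1 (t=6: SET total = -4): {total=-4}
  after event 2 (t=7: DEL max): {total=-4}
  after event 3 (t=16: INC total by 4): {total=0}
  after event 4 (t=25: SET total = 32): {total=32}
  after event 5 (t=26: DEL count): {total=32}
  after event 6 (t=33: SET count = 8): {count=8, total=32}
  after event 7 (t=43: INC max by 7): {count=8, max=7, total=32}
  after event 8 (t=49: DEC count by 12): {count=-4, max=7, total=32}
  after event 9 (t=57: SET max = 6): {count=-4, max=6, total=32}
  after event 10 (t=61: SET total = 28): {count=-4, max=6, total=28}
  after event 11 (t=70: SET count = -11): {count=-11, max=6, total=28}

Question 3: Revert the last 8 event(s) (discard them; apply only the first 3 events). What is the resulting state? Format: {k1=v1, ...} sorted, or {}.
Keep first 3 events (discard last 8):
  after event 1 (t=6: SET total = -4): {total=-4}
  after event 2 (t=7: DEL max): {total=-4}
  after event 3 (t=16: INC total by 4): {total=0}

Answer: {total=0}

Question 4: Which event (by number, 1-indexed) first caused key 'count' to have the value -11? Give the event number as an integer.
Answer: 11

Derivation:
Looking for first event where count becomes -11:
  event 6: count = 8
  event 7: count = 8
  event 8: count = -4
  event 9: count = -4
  event 10: count = -4
  event 11: count -4 -> -11  <-- first match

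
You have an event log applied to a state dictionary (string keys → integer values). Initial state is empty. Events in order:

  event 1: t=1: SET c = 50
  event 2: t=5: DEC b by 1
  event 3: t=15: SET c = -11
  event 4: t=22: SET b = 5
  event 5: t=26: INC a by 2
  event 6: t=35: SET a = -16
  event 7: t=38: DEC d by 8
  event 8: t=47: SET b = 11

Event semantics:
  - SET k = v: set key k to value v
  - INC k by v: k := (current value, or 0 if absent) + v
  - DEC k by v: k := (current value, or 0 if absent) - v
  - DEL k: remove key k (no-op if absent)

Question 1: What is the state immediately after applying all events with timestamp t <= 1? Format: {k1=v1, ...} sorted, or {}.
Answer: {c=50}

Derivation:
Apply events with t <= 1 (1 events):
  after event 1 (t=1: SET c = 50): {c=50}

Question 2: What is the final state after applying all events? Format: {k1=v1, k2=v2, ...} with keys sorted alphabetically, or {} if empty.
Answer: {a=-16, b=11, c=-11, d=-8}

Derivation:
  after event 1 (t=1: SET c = 50): {c=50}
  after event 2 (t=5: DEC b by 1): {b=-1, c=50}
  after event 3 (t=15: SET c = -11): {b=-1, c=-11}
  after event 4 (t=22: SET b = 5): {b=5, c=-11}
  after event 5 (t=26: INC a by 2): {a=2, b=5, c=-11}
  after event 6 (t=35: SET a = -16): {a=-16, b=5, c=-11}
  after event 7 (t=38: DEC d by 8): {a=-16, b=5, c=-11, d=-8}
  after event 8 (t=47: SET b = 11): {a=-16, b=11, c=-11, d=-8}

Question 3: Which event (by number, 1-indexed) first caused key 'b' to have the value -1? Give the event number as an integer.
Answer: 2

Derivation:
Looking for first event where b becomes -1:
  event 2: b (absent) -> -1  <-- first match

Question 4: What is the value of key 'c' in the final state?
Answer: -11

Derivation:
Track key 'c' through all 8 events:
  event 1 (t=1: SET c = 50): c (absent) -> 50
  event 2 (t=5: DEC b by 1): c unchanged
  event 3 (t=15: SET c = -11): c 50 -> -11
  event 4 (t=22: SET b = 5): c unchanged
  event 5 (t=26: INC a by 2): c unchanged
  event 6 (t=35: SET a = -16): c unchanged
  event 7 (t=38: DEC d by 8): c unchanged
  event 8 (t=47: SET b = 11): c unchanged
Final: c = -11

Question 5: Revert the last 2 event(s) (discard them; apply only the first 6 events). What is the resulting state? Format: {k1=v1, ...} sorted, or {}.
Keep first 6 events (discard last 2):
  after event 1 (t=1: SET c = 50): {c=50}
  after event 2 (t=5: DEC b by 1): {b=-1, c=50}
  after event 3 (t=15: SET c = -11): {b=-1, c=-11}
  after event 4 (t=22: SET b = 5): {b=5, c=-11}
  after event 5 (t=26: INC a by 2): {a=2, b=5, c=-11}
  after event 6 (t=35: SET a = -16): {a=-16, b=5, c=-11}

Answer: {a=-16, b=5, c=-11}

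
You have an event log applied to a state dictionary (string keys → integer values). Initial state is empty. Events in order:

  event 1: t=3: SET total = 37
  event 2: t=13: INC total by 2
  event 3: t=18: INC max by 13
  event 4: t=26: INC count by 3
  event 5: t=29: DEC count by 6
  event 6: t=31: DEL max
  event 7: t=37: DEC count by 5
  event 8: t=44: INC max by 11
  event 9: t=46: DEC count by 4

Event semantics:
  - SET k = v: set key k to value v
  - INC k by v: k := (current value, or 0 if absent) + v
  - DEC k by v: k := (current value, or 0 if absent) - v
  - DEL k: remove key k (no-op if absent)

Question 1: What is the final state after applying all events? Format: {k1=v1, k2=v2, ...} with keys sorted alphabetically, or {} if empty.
  after event 1 (t=3: SET total = 37): {total=37}
  after event 2 (t=13: INC total by 2): {total=39}
  after event 3 (t=18: INC max by 13): {max=13, total=39}
  after event 4 (t=26: INC count by 3): {count=3, max=13, total=39}
  after event 5 (t=29: DEC count by 6): {count=-3, max=13, total=39}
  after event 6 (t=31: DEL max): {count=-3, total=39}
  after event 7 (t=37: DEC count by 5): {count=-8, total=39}
  after event 8 (t=44: INC max by 11): {count=-8, max=11, total=39}
  after event 9 (t=46: DEC count by 4): {count=-12, max=11, total=39}

Answer: {count=-12, max=11, total=39}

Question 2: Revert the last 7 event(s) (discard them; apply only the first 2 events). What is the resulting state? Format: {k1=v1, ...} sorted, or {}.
Answer: {total=39}

Derivation:
Keep first 2 events (discard last 7):
  after event 1 (t=3: SET total = 37): {total=37}
  after event 2 (t=13: INC total by 2): {total=39}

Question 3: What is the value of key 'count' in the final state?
Answer: -12

Derivation:
Track key 'count' through all 9 events:
  event 1 (t=3: SET total = 37): count unchanged
  event 2 (t=13: INC total by 2): count unchanged
  event 3 (t=18: INC max by 13): count unchanged
  event 4 (t=26: INC count by 3): count (absent) -> 3
  event 5 (t=29: DEC count by 6): count 3 -> -3
  event 6 (t=31: DEL max): count unchanged
  event 7 (t=37: DEC count by 5): count -3 -> -8
  event 8 (t=44: INC max by 11): count unchanged
  event 9 (t=46: DEC count by 4): count -8 -> -12
Final: count = -12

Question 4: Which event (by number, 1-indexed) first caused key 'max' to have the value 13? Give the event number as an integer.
Answer: 3

Derivation:
Looking for first event where max becomes 13:
  event 3: max (absent) -> 13  <-- first match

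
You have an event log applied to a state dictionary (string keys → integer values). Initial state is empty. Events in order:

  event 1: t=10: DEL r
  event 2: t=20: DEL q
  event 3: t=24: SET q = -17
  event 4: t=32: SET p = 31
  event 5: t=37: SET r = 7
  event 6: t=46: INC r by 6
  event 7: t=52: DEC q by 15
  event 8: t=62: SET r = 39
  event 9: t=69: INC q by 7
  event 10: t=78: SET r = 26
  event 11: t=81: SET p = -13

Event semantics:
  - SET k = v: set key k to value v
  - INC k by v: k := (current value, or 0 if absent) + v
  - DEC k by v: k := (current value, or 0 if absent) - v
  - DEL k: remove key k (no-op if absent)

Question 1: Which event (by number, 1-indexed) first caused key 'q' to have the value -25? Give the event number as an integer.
Answer: 9

Derivation:
Looking for first event where q becomes -25:
  event 3: q = -17
  event 4: q = -17
  event 5: q = -17
  event 6: q = -17
  event 7: q = -32
  event 8: q = -32
  event 9: q -32 -> -25  <-- first match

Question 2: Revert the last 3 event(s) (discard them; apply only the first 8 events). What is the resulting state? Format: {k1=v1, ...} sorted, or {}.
Answer: {p=31, q=-32, r=39}

Derivation:
Keep first 8 events (discard last 3):
  after event 1 (t=10: DEL r): {}
  after event 2 (t=20: DEL q): {}
  after event 3 (t=24: SET q = -17): {q=-17}
  after event 4 (t=32: SET p = 31): {p=31, q=-17}
  after event 5 (t=37: SET r = 7): {p=31, q=-17, r=7}
  after event 6 (t=46: INC r by 6): {p=31, q=-17, r=13}
  after event 7 (t=52: DEC q by 15): {p=31, q=-32, r=13}
  after event 8 (t=62: SET r = 39): {p=31, q=-32, r=39}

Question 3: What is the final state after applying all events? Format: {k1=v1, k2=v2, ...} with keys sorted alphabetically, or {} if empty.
Answer: {p=-13, q=-25, r=26}

Derivation:
  after event 1 (t=10: DEL r): {}
  after event 2 (t=20: DEL q): {}
  after event 3 (t=24: SET q = -17): {q=-17}
  after event 4 (t=32: SET p = 31): {p=31, q=-17}
  after event 5 (t=37: SET r = 7): {p=31, q=-17, r=7}
  after event 6 (t=46: INC r by 6): {p=31, q=-17, r=13}
  after event 7 (t=52: DEC q by 15): {p=31, q=-32, r=13}
  after event 8 (t=62: SET r = 39): {p=31, q=-32, r=39}
  after event 9 (t=69: INC q by 7): {p=31, q=-25, r=39}
  after event 10 (t=78: SET r = 26): {p=31, q=-25, r=26}
  after event 11 (t=81: SET p = -13): {p=-13, q=-25, r=26}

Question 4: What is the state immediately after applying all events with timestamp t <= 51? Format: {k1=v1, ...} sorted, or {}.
Apply events with t <= 51 (6 events):
  after event 1 (t=10: DEL r): {}
  after event 2 (t=20: DEL q): {}
  after event 3 (t=24: SET q = -17): {q=-17}
  after event 4 (t=32: SET p = 31): {p=31, q=-17}
  after event 5 (t=37: SET r = 7): {p=31, q=-17, r=7}
  after event 6 (t=46: INC r by 6): {p=31, q=-17, r=13}

Answer: {p=31, q=-17, r=13}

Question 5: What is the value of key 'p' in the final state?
Answer: -13

Derivation:
Track key 'p' through all 11 events:
  event 1 (t=10: DEL r): p unchanged
  event 2 (t=20: DEL q): p unchanged
  event 3 (t=24: SET q = -17): p unchanged
  event 4 (t=32: SET p = 31): p (absent) -> 31
  event 5 (t=37: SET r = 7): p unchanged
  event 6 (t=46: INC r by 6): p unchanged
  event 7 (t=52: DEC q by 15): p unchanged
  event 8 (t=62: SET r = 39): p unchanged
  event 9 (t=69: INC q by 7): p unchanged
  event 10 (t=78: SET r = 26): p unchanged
  event 11 (t=81: SET p = -13): p 31 -> -13
Final: p = -13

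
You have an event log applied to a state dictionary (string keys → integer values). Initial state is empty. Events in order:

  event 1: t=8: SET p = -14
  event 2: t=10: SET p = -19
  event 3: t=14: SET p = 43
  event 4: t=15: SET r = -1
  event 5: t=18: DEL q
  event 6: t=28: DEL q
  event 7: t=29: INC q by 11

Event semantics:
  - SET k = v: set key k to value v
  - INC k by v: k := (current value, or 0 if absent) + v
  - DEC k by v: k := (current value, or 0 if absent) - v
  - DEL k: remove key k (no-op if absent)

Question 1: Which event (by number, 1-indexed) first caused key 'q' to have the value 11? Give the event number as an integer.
Looking for first event where q becomes 11:
  event 7: q (absent) -> 11  <-- first match

Answer: 7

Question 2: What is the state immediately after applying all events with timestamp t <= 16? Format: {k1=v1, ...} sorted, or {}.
Answer: {p=43, r=-1}

Derivation:
Apply events with t <= 16 (4 events):
  after event 1 (t=8: SET p = -14): {p=-14}
  after event 2 (t=10: SET p = -19): {p=-19}
  after event 3 (t=14: SET p = 43): {p=43}
  after event 4 (t=15: SET r = -1): {p=43, r=-1}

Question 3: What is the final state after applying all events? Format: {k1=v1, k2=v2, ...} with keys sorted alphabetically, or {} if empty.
  after event 1 (t=8: SET p = -14): {p=-14}
  after event 2 (t=10: SET p = -19): {p=-19}
  after event 3 (t=14: SET p = 43): {p=43}
  after event 4 (t=15: SET r = -1): {p=43, r=-1}
  after event 5 (t=18: DEL q): {p=43, r=-1}
  after event 6 (t=28: DEL q): {p=43, r=-1}
  after event 7 (t=29: INC q by 11): {p=43, q=11, r=-1}

Answer: {p=43, q=11, r=-1}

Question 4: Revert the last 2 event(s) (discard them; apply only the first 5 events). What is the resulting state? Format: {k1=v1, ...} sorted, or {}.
Answer: {p=43, r=-1}

Derivation:
Keep first 5 events (discard last 2):
  after event 1 (t=8: SET p = -14): {p=-14}
  after event 2 (t=10: SET p = -19): {p=-19}
  after event 3 (t=14: SET p = 43): {p=43}
  after event 4 (t=15: SET r = -1): {p=43, r=-1}
  after event 5 (t=18: DEL q): {p=43, r=-1}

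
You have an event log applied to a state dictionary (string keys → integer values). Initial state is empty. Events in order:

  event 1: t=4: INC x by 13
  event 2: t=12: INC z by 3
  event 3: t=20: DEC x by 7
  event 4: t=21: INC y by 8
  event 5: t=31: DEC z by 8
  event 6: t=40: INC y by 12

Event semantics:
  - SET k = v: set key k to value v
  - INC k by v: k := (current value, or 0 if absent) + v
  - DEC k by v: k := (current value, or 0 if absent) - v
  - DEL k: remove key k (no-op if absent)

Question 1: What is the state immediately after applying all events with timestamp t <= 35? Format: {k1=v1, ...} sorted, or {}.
Apply events with t <= 35 (5 events):
  after event 1 (t=4: INC x by 13): {x=13}
  after event 2 (t=12: INC z by 3): {x=13, z=3}
  after event 3 (t=20: DEC x by 7): {x=6, z=3}
  after event 4 (t=21: INC y by 8): {x=6, y=8, z=3}
  after event 5 (t=31: DEC z by 8): {x=6, y=8, z=-5}

Answer: {x=6, y=8, z=-5}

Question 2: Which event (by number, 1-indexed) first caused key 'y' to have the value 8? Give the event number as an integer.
Answer: 4

Derivation:
Looking for first event where y becomes 8:
  event 4: y (absent) -> 8  <-- first match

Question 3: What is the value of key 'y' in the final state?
Answer: 20

Derivation:
Track key 'y' through all 6 events:
  event 1 (t=4: INC x by 13): y unchanged
  event 2 (t=12: INC z by 3): y unchanged
  event 3 (t=20: DEC x by 7): y unchanged
  event 4 (t=21: INC y by 8): y (absent) -> 8
  event 5 (t=31: DEC z by 8): y unchanged
  event 6 (t=40: INC y by 12): y 8 -> 20
Final: y = 20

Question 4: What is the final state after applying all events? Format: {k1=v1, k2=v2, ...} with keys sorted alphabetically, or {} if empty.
Answer: {x=6, y=20, z=-5}

Derivation:
  after event 1 (t=4: INC x by 13): {x=13}
  after event 2 (t=12: INC z by 3): {x=13, z=3}
  after event 3 (t=20: DEC x by 7): {x=6, z=3}
  after event 4 (t=21: INC y by 8): {x=6, y=8, z=3}
  after event 5 (t=31: DEC z by 8): {x=6, y=8, z=-5}
  after event 6 (t=40: INC y by 12): {x=6, y=20, z=-5}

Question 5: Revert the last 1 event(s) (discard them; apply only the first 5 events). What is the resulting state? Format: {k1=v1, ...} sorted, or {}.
Keep first 5 events (discard last 1):
  after event 1 (t=4: INC x by 13): {x=13}
  after event 2 (t=12: INC z by 3): {x=13, z=3}
  after event 3 (t=20: DEC x by 7): {x=6, z=3}
  after event 4 (t=21: INC y by 8): {x=6, y=8, z=3}
  after event 5 (t=31: DEC z by 8): {x=6, y=8, z=-5}

Answer: {x=6, y=8, z=-5}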